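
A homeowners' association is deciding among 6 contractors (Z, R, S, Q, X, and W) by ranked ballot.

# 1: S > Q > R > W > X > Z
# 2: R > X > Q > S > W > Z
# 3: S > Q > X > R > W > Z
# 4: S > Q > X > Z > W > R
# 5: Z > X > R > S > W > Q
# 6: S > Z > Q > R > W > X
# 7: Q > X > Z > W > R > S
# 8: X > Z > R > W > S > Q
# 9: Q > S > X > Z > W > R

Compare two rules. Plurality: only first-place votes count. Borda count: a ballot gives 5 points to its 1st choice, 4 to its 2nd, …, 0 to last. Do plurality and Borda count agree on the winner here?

Plurality first-place counts: Z 1, R 1, S 4, Q 2, X 1, W 0 → S.
Borda totals: Z 20, R 19, S 29, Q 28, X 27, W 12 → S.
The two rules agree on S.

Yes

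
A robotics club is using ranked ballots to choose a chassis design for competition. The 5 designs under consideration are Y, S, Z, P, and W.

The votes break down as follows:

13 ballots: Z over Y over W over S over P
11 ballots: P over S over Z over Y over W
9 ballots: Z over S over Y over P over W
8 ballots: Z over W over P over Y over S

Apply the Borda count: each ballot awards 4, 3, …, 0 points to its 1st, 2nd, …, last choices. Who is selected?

Z

Borda scores:
  Y: 13·3 + 11·1 + 9·2 + 8·1 = 76
  S: 13·1 + 11·3 + 9·3 + 8·0 = 73
  Z: 13·4 + 11·2 + 9·4 + 8·4 = 142
  P: 13·0 + 11·4 + 9·1 + 8·2 = 69
  W: 13·2 + 11·0 + 9·0 + 8·3 = 50
Z has the highest total.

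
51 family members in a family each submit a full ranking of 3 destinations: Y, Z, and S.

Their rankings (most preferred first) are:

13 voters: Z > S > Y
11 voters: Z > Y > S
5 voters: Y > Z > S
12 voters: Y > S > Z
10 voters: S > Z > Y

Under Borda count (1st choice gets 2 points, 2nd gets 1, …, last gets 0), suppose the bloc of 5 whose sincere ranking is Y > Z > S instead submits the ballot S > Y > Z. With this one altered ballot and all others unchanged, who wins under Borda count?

Borda totals with the altered ballot: Y 40, Z 58, S 55.
The winner is unchanged: still Z.

Z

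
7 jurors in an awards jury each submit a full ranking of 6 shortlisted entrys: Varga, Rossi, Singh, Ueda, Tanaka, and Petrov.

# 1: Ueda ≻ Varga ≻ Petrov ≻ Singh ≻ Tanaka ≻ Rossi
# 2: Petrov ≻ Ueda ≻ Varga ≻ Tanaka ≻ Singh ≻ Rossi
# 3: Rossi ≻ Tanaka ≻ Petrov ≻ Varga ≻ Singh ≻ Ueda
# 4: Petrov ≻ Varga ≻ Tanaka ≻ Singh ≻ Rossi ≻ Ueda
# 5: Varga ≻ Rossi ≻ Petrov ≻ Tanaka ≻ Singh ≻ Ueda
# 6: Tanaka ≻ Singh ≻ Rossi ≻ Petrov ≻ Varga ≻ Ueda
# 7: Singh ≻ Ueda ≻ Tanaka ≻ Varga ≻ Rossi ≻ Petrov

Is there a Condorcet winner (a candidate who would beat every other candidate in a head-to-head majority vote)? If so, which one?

Head-to-head results (7 voters total):
Varga vs Rossi: Varga wins 5–2.
Varga vs Singh: Varga wins 5–2.
Varga vs Ueda: Varga wins 4–3.
Varga vs Tanaka: Varga wins 4–3.
Varga vs Petrov: Petrov wins 4–3.
Rossi vs Singh: Singh wins 5–2.
Rossi vs Ueda: Rossi wins 4–3.
Rossi vs Tanaka: Tanaka wins 5–2.
Rossi vs Petrov: Rossi wins 4–3.
Singh vs Ueda: Singh wins 5–2.
Singh vs Tanaka: Tanaka wins 5–2.
Singh vs Petrov: Petrov wins 5–2.
Ueda vs Tanaka: Tanaka wins 4–3.
Ueda vs Petrov: Petrov wins 5–2.
Tanaka vs Petrov: Petrov wins 4–3.
No candidate beats all others: Varga beats Rossi beats Petrov beats Varga, a majority cycle.

There is no Condorcet winner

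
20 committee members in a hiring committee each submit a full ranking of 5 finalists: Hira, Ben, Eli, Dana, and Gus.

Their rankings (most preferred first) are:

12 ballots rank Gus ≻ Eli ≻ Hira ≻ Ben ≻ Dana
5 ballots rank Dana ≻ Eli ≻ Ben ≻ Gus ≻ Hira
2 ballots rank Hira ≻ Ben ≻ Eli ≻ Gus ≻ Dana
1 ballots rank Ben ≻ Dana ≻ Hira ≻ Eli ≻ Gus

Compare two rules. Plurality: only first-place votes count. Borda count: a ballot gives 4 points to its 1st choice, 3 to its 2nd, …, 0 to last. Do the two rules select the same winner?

Plurality first-place counts: Hira 2, Ben 1, Eli 0, Dana 5, Gus 12 → Gus.
Borda totals: Hira 34, Ben 32, Eli 56, Dana 23, Gus 55 → Eli.
The two rules disagree: plurality picks Gus, Borda picks Eli.

No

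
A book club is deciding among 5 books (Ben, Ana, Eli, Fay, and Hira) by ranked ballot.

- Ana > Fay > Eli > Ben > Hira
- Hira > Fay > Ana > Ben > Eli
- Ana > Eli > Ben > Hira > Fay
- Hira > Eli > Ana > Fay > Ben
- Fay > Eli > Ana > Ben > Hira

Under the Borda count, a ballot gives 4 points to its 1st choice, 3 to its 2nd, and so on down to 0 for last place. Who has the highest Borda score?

Ana

Borda scores:
  Ben: 1 + 1 + 2 + 0 + 1 = 5
  Ana: 4 + 2 + 4 + 2 + 2 = 14
  Eli: 2 + 0 + 3 + 3 + 3 = 11
  Fay: 3 + 3 + 0 + 1 + 4 = 11
  Hira: 0 + 4 + 1 + 4 + 0 = 9
Ana has the highest total.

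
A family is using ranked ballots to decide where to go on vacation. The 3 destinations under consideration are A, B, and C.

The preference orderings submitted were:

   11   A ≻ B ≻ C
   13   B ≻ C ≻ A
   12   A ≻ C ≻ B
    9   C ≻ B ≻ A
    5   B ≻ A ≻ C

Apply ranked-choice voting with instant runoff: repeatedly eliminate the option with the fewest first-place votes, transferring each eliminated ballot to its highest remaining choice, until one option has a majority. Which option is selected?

B

Round 1: A 23, B 18, C 9. C has the fewest and is eliminated.
Round 2: B 27, A 23. B has a majority.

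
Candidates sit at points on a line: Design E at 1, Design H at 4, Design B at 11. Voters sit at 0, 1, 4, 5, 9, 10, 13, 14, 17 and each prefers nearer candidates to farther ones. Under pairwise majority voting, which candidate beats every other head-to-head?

With single-peaked preferences on a line, the Condorcet winner is the candidate closest to the median voter.
The median voter (position 9) is closest to Design B at 11.
Check: Design B vs Design E — voters closer to Design B: 5 of 9.

Design B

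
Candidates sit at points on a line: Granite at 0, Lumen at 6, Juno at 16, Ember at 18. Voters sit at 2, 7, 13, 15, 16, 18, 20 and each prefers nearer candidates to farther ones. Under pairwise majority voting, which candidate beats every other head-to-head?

Juno

With single-peaked preferences on a line, the Condorcet winner is the candidate closest to the median voter.
The median voter (position 15) is closest to Juno at 16.
Check: Juno vs Granite — voters closer to Juno: 5 of 7.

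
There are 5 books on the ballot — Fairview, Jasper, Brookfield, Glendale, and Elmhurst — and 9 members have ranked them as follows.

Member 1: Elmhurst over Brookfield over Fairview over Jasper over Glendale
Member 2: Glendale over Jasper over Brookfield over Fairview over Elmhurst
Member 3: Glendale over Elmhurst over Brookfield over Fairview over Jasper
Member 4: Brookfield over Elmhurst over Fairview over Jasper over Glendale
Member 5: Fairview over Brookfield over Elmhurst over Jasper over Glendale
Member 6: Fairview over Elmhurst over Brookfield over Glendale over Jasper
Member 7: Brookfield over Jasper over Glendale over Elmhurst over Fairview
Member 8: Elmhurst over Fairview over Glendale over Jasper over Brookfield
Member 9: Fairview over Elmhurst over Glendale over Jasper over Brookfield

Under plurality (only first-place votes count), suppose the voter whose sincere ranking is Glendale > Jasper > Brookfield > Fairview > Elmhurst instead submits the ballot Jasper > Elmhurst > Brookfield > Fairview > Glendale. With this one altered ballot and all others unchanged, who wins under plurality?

First-place totals with the altered ballot: Fairview 3, Jasper 1, Brookfield 2, Glendale 1, Elmhurst 2.
The winner is unchanged: still Fairview.

Fairview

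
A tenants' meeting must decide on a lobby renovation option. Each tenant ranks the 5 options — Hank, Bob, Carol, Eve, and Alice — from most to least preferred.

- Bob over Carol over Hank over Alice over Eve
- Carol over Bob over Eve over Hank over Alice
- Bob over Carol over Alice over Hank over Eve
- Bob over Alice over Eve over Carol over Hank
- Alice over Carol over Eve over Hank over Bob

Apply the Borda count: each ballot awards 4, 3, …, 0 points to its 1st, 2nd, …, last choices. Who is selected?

Borda scores:
  Hank: 2 + 1 + 1 + 0 + 1 = 5
  Bob: 4 + 3 + 4 + 4 + 0 = 15
  Carol: 3 + 4 + 3 + 1 + 3 = 14
  Eve: 0 + 2 + 0 + 2 + 2 = 6
  Alice: 1 + 0 + 2 + 3 + 4 = 10
Bob has the highest total.

Bob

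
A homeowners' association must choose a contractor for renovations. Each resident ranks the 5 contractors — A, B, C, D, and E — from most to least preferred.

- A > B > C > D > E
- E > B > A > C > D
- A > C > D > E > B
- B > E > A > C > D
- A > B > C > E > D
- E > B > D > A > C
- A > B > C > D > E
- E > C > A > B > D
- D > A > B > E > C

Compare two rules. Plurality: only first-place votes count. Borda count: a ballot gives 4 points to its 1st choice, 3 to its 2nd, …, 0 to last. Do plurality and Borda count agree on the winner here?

Plurality first-place counts: A 4, B 1, C 0, D 1, E 3 → A.
Borda totals: A 26, B 22, C 14, D 10, E 18 → A.
The two rules agree on A.

Yes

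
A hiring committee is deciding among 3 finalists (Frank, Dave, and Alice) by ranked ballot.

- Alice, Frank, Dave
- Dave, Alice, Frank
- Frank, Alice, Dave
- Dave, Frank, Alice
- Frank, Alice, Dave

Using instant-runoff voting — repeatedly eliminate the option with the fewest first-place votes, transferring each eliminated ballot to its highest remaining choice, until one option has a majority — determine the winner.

Round 1: Frank 2, Dave 2, Alice 1. Alice has the fewest and is eliminated.
Round 2: Frank 3, Dave 2. Frank has a majority.

Frank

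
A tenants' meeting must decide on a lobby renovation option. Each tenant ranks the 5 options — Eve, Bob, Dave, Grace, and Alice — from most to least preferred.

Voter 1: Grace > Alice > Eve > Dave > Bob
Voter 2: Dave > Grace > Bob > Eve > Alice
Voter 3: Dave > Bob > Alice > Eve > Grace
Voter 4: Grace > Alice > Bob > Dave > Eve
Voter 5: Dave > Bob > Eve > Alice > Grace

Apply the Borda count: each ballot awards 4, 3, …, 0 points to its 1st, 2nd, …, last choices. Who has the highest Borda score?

Dave

Borda scores:
  Eve: 2 + 1 + 1 + 0 + 2 = 6
  Bob: 0 + 2 + 3 + 2 + 3 = 10
  Dave: 1 + 4 + 4 + 1 + 4 = 14
  Grace: 4 + 3 + 0 + 4 + 0 = 11
  Alice: 3 + 0 + 2 + 3 + 1 = 9
Dave has the highest total.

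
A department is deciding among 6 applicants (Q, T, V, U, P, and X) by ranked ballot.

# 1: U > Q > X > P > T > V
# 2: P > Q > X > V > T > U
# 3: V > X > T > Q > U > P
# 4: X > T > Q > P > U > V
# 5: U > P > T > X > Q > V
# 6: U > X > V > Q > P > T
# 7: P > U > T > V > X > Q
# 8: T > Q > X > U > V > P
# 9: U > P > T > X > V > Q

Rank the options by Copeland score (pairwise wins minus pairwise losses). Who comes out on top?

U

Pairwise results:
  Q vs T: T wins 6–3.
  Q vs V: Q wins 5–4.
  Q vs U: U wins 5–4.
  Q vs P: Q wins 5–4.
  Q vs X: X wins 6–3.
  T vs V: T wins 6–3.
  T vs U: U wins 5–4.
  T vs P: P wins 6–3.
  T vs X: X wins 5–4.
  V vs U: U wins 7–2.
  V vs P: P wins 6–3.
  V vs X: X wins 7–2.
  U vs P: U wins 6–3.
  U vs X: U wins 5–4.
  P vs X: X wins 5–4.
Copeland scores (wins − losses):
  Q: 2 − 3 = -1
  T: 2 − 3 = -1
  V: 0 − 5 = -5
  U: 5 − 0 = 5
  P: 2 − 3 = -1
  X: 4 − 1 = 3
U has the best Copeland score.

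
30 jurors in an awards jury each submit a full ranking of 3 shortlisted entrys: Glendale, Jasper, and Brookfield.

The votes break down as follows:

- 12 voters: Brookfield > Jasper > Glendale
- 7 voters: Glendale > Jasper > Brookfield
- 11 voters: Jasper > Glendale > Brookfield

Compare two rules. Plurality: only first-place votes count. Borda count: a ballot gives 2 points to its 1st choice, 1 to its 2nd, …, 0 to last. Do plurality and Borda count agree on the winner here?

Plurality first-place counts: Glendale 7, Jasper 11, Brookfield 12 → Brookfield.
Borda totals: Glendale 25, Jasper 41, Brookfield 24 → Jasper.
The two rules disagree: plurality picks Brookfield, Borda picks Jasper.

No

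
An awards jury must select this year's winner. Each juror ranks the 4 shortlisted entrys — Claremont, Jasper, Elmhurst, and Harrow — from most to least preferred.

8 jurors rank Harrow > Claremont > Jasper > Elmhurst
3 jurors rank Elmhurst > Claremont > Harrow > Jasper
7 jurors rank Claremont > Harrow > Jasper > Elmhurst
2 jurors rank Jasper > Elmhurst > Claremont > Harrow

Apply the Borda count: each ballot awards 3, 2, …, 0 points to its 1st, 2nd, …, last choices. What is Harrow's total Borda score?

Borda scores:
  Claremont: 8·2 + 3·2 + 7·3 + 2·1 = 45
  Jasper: 8·1 + 3·0 + 7·1 + 2·3 = 21
  Elmhurst: 8·0 + 3·3 + 7·0 + 2·2 = 13
  Harrow: 8·3 + 3·1 + 7·2 + 2·0 = 41

41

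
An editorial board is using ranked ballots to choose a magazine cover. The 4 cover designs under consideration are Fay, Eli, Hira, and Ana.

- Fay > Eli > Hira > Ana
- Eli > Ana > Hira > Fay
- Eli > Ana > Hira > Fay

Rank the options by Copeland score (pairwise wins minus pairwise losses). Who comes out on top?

Eli

Pairwise results:
  Fay vs Eli: Eli wins 2–1.
  Fay vs Hira: Hira wins 2–1.
  Fay vs Ana: Ana wins 2–1.
  Eli vs Hira: Eli wins 3–0.
  Eli vs Ana: Eli wins 3–0.
  Hira vs Ana: Ana wins 2–1.
Copeland scores (wins − losses):
  Fay: 0 − 3 = -3
  Eli: 3 − 0 = 3
  Hira: 1 − 2 = -1
  Ana: 2 − 1 = 1
Eli has the best Copeland score.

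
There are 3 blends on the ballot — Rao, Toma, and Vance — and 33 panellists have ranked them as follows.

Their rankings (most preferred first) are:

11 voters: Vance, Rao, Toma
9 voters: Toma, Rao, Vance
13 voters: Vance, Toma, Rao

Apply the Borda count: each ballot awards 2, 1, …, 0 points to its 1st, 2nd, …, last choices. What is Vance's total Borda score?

Borda scores:
  Rao: 11·1 + 9·1 + 13·0 = 20
  Toma: 11·0 + 9·2 + 13·1 = 31
  Vance: 11·2 + 9·0 + 13·2 = 48

48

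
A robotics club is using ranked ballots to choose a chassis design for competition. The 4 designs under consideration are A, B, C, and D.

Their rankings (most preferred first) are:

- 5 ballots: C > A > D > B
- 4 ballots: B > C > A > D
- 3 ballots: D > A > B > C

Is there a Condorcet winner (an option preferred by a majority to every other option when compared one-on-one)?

No

Head-to-head results (12 voters total):
A vs B: A wins 8–4.
A vs C: C wins 9–3.
A vs D: A wins 9–3.
B vs C: B wins 7–5.
B vs D: D wins 8–4.
C vs D: C wins 9–3.
No candidate beats all others: A beats B beats C beats A, a majority cycle.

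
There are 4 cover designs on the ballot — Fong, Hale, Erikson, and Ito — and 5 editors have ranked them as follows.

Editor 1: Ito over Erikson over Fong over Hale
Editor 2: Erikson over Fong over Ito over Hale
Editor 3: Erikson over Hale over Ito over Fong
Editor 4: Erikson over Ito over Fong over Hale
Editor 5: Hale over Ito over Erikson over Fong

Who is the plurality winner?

First-place vote totals:
  Fong: 0
  Hale: 1
  Erikson: 3
  Ito: 1
Erikson has the most first-place votes.

Erikson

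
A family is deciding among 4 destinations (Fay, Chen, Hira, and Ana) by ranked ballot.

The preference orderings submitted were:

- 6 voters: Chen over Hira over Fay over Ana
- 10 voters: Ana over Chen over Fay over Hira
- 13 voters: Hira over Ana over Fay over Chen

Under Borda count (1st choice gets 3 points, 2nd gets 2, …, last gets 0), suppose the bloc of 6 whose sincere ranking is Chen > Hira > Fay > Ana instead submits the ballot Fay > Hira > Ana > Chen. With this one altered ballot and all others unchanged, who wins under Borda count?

Ana

Borda totals with the altered ballot: Fay 41, Chen 20, Hira 51, Ana 62.
The winner is unchanged: still Ana.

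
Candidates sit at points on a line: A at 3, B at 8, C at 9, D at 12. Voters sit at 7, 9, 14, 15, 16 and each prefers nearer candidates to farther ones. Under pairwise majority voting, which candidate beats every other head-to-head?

D

With single-peaked preferences on a line, the Condorcet winner is the candidate closest to the median voter.
The median voter (position 14) is closest to D at 12.
Check: D vs C — voters closer to D: 3 of 5.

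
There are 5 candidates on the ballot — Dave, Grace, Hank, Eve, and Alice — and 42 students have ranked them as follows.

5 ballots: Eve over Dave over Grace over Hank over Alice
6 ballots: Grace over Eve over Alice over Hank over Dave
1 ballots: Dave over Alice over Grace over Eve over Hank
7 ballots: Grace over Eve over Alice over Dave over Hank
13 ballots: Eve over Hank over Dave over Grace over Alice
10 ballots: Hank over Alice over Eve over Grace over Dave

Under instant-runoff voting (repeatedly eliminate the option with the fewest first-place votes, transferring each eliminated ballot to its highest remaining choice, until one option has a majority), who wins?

Eve

Round 1: Eve 18, Grace 13, Hank 10, Dave 1, Alice 0. Alice has the fewest and is eliminated.
Round 2: Eve 18, Grace 13, Hank 10, Dave 1. Dave has the fewest and is eliminated.
Round 3: Eve 18, Grace 14, Hank 10. Hank has the fewest and is eliminated.
Round 4: Eve 28, Grace 14. Eve has a majority.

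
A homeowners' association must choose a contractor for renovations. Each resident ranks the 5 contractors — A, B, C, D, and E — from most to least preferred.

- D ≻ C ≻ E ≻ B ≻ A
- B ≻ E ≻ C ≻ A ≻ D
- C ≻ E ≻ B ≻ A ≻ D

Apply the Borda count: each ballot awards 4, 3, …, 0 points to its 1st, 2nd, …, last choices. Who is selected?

C

Borda scores:
  A: 0 + 1 + 1 = 2
  B: 1 + 4 + 2 = 7
  C: 3 + 2 + 4 = 9
  D: 4 + 0 + 0 = 4
  E: 2 + 3 + 3 = 8
C has the highest total.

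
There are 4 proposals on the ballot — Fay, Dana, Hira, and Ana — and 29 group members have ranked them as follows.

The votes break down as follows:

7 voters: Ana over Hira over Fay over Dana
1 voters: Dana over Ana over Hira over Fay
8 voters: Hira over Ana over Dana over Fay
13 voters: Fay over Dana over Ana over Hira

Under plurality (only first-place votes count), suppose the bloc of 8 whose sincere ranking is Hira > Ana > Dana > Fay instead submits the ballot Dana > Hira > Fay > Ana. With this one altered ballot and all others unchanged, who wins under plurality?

Fay

First-place totals with the altered ballot: Fay 13, Dana 9, Hira 0, Ana 7.
The winner is unchanged: still Fay.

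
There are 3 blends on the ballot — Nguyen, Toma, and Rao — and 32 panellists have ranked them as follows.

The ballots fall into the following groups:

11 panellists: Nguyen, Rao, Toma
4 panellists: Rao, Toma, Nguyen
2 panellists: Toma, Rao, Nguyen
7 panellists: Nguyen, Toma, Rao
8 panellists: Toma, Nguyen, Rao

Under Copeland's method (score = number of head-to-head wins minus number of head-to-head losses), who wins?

Pairwise results:
  Nguyen vs Toma: Nguyen wins 18–14.
  Nguyen vs Rao: Nguyen wins 26–6.
  Toma vs Rao: Toma wins 17–15.
Copeland scores (wins − losses):
  Nguyen: 2 − 0 = 2
  Toma: 1 − 1 = 0
  Rao: 0 − 2 = -2
Nguyen has the best Copeland score.

Nguyen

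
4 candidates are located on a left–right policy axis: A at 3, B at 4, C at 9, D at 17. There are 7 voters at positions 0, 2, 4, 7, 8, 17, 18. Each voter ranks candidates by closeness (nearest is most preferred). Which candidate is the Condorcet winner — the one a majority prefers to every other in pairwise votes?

C

With single-peaked preferences on a line, the Condorcet winner is the candidate closest to the median voter.
The median voter (position 7) is closest to C at 9.
Check: C vs A — voters closer to C: 4 of 7.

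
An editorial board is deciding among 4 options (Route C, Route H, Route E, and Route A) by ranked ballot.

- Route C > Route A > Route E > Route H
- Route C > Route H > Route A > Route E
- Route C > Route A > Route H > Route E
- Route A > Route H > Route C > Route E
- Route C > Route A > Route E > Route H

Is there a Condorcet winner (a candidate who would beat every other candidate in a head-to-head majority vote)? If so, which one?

Route C

Head-to-head results (5 voters total):
Route C vs Route H: Route C wins 4–1.
Route C vs Route E: Route C wins 5–0.
Route C vs Route A: Route C wins 4–1.
Route H vs Route E: Route H wins 3–2.
Route H vs Route A: Route A wins 4–1.
Route E vs Route A: Route A wins 5–0.
Route C beats each rival — Route H (4–1), Route E (5–0), Route A (4–1) — so Route C is the Condorcet winner.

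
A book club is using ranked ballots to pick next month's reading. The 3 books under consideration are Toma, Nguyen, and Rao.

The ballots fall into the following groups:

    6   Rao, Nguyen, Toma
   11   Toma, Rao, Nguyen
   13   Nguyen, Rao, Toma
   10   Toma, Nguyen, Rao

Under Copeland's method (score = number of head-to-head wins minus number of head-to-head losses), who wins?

Pairwise results:
  Toma vs Nguyen: Toma wins 21–19.
  Toma vs Rao: Toma wins 21–19.
  Nguyen vs Rao: Nguyen wins 23–17.
Copeland scores (wins − losses):
  Toma: 2 − 0 = 2
  Nguyen: 1 − 1 = 0
  Rao: 0 − 2 = -2
Toma has the best Copeland score.

Toma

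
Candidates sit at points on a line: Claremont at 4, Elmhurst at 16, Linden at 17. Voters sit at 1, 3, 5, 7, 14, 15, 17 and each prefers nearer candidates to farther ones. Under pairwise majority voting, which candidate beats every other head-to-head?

Claremont

With single-peaked preferences on a line, the Condorcet winner is the candidate closest to the median voter.
The median voter (position 7) is closest to Claremont at 4.
Check: Claremont vs Linden — voters closer to Claremont: 4 of 7.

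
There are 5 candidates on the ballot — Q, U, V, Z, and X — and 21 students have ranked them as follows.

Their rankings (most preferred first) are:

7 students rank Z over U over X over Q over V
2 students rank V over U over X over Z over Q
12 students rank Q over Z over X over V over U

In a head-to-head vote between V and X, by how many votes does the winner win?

Ballots ranking V above X: 2.
Ballots ranking X above V: 7+12 = 19.
X wins 19–2, a margin of 17.

17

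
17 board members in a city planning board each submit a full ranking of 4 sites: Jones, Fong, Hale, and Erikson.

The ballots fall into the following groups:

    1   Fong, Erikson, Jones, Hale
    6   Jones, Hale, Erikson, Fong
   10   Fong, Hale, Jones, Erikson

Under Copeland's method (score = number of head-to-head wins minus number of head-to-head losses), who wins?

Pairwise results:
  Jones vs Fong: Fong wins 11–6.
  Jones vs Hale: Hale wins 10–7.
  Jones vs Erikson: Jones wins 16–1.
  Fong vs Hale: Fong wins 11–6.
  Fong vs Erikson: Fong wins 11–6.
  Hale vs Erikson: Hale wins 16–1.
Copeland scores (wins − losses):
  Jones: 1 − 2 = -1
  Fong: 3 − 0 = 3
  Hale: 2 − 1 = 1
  Erikson: 0 − 3 = -3
Fong has the best Copeland score.

Fong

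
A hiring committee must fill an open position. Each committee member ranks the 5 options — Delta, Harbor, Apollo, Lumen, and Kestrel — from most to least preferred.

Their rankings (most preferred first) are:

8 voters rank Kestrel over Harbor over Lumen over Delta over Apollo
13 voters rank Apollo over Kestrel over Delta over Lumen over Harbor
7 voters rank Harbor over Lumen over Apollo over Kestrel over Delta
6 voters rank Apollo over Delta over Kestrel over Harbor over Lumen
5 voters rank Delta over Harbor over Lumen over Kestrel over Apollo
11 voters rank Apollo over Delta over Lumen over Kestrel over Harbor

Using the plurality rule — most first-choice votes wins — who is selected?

Apollo

First-place vote totals:
  Delta: 5
  Harbor: 7
  Apollo: 30
  Lumen: 0
  Kestrel: 8
Apollo has the most first-place votes.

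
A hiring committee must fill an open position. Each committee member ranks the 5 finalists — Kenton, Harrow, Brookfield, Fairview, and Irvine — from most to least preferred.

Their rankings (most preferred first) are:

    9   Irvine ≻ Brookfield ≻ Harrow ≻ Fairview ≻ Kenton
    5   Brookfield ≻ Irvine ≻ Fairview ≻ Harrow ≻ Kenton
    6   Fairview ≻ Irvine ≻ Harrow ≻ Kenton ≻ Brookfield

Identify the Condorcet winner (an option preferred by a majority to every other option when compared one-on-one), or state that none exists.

Irvine

Head-to-head results (20 voters total):
Kenton vs Harrow: Harrow wins 20–0.
Kenton vs Brookfield: Brookfield wins 14–6.
Kenton vs Fairview: Fairview wins 20–0.
Kenton vs Irvine: Irvine wins 20–0.
Harrow vs Brookfield: Brookfield wins 14–6.
Harrow vs Fairview: Fairview wins 11–9.
Harrow vs Irvine: Irvine wins 20–0.
Brookfield vs Fairview: Brookfield wins 14–6.
Brookfield vs Irvine: Irvine wins 15–5.
Fairview vs Irvine: Irvine wins 14–6.
Irvine beats each rival — Kenton (20–0), Harrow (20–0), Brookfield (15–5), Fairview (14–6) — so Irvine is the Condorcet winner.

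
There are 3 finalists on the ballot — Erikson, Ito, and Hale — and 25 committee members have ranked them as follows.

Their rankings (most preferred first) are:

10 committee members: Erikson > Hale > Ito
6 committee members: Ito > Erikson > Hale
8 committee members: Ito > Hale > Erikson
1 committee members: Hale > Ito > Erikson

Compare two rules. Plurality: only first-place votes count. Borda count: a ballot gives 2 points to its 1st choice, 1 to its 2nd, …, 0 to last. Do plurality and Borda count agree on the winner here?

Plurality first-place counts: Erikson 10, Ito 14, Hale 1 → Ito.
Borda totals: Erikson 26, Ito 29, Hale 20 → Ito.
The two rules agree on Ito.

Yes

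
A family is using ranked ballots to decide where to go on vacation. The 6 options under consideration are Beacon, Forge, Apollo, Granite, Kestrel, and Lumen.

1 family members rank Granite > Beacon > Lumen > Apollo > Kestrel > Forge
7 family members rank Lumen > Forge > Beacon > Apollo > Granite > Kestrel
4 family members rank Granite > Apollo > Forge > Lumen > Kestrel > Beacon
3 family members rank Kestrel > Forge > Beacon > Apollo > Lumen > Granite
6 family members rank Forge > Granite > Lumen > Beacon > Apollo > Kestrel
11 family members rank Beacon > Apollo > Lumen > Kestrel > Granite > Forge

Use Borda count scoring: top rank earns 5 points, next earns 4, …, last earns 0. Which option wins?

Borda scores:
  Beacon: 4 + 7·3 + 4·0 + 3·3 + 6·2 + 11·5 = 101
  Forge: 0 + 7·4 + 4·3 + 3·4 + 6·5 + 11·0 = 82
  Apollo: 2 + 7·2 + 4·4 + 3·2 + 6·1 + 11·4 = 88
  Granite: 5 + 7·1 + 4·5 + 3·0 + 6·4 + 11·1 = 67
  Kestrel: 1 + 7·0 + 4·1 + 3·5 + 6·0 + 11·2 = 42
  Lumen: 3 + 7·5 + 4·2 + 3·1 + 6·3 + 11·3 = 100
Beacon has the highest total.

Beacon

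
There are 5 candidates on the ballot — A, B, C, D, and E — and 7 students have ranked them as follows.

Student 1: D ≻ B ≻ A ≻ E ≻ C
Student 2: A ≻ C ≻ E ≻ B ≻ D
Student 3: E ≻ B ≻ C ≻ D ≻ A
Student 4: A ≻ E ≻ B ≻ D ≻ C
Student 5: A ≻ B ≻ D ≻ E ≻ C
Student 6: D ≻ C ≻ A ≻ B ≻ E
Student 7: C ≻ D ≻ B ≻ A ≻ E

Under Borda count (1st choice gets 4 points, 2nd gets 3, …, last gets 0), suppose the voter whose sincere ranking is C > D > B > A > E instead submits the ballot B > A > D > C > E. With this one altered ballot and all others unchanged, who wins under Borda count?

Borda totals with the altered ballot: A 19, B 17, C 9, D 14, E 11.
The winner is unchanged: still A.

A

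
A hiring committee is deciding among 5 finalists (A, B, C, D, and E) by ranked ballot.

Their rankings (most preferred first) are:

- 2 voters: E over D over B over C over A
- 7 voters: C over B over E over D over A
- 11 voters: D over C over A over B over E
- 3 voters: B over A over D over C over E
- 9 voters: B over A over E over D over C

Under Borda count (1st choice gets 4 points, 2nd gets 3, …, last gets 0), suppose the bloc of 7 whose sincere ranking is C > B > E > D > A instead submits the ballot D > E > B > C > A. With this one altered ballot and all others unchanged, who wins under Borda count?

D

Borda totals with the altered ballot: A 58, B 77, C 45, D 93, E 47.
The switch changes the winner from B to D.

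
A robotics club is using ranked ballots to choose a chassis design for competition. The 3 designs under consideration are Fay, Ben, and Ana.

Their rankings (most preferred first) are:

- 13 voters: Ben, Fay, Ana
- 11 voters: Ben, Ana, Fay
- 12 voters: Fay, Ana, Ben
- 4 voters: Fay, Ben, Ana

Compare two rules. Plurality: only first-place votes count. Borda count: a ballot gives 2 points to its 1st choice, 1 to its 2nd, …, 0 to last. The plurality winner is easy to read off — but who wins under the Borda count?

Plurality first-place counts: Fay 16, Ben 24, Ana 0 → Ben.
Borda totals: Fay 45, Ben 52, Ana 23 → Ben.

Ben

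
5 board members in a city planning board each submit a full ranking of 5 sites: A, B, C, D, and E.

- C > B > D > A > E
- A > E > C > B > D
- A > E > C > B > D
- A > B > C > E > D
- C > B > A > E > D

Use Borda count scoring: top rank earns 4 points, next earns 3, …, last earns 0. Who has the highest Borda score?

A

Borda scores:
  A: 1 + 4 + 4 + 4 + 2 = 15
  B: 3 + 1 + 1 + 3 + 3 = 11
  C: 4 + 2 + 2 + 2 + 4 = 14
  D: 2 + 0 + 0 + 0 + 0 = 2
  E: 0 + 3 + 3 + 1 + 1 = 8
A has the highest total.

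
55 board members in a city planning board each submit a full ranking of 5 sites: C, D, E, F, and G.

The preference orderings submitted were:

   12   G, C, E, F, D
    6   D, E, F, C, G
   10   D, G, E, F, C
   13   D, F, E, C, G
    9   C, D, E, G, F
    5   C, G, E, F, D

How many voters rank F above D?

Ballots ranking F above D: 12+5 = 17.
Ballots ranking D above F: 6+10+13+9 = 38.
So 17 of 55 voters prefer F to D.

17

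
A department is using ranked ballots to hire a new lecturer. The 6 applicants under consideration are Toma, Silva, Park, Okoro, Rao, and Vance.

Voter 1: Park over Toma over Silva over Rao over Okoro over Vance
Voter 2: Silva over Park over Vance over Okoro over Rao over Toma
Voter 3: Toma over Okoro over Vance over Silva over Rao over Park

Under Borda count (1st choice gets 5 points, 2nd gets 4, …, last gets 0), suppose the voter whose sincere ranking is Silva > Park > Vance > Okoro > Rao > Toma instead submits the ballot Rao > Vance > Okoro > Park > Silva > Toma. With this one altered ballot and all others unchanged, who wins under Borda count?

Toma

Borda totals with the altered ballot: Toma 9, Silva 6, Park 7, Okoro 8, Rao 8, Vance 7.
The switch changes the winner from Silva to Toma.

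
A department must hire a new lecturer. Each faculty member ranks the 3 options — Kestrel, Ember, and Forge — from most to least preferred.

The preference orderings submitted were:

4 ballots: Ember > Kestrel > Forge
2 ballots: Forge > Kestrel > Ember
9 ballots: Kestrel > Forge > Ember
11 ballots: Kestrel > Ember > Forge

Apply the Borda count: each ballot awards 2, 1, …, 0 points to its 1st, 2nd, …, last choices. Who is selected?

Kestrel

Borda scores:
  Kestrel: 4·1 + 2·1 + 9·2 + 11·2 = 46
  Ember: 4·2 + 2·0 + 9·0 + 11·1 = 19
  Forge: 4·0 + 2·2 + 9·1 + 11·0 = 13
Kestrel has the highest total.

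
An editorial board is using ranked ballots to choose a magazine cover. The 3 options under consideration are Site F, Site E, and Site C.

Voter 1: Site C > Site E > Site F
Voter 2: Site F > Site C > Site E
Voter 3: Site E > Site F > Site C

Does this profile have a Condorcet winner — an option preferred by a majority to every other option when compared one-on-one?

Head-to-head results (3 voters total):
Site F vs Site E: Site E wins 2–1.
Site F vs Site C: Site F wins 2–1.
Site E vs Site C: Site C wins 2–1.
No candidate beats all others: Site F beats Site C beats Site E beats Site F, a majority cycle.

No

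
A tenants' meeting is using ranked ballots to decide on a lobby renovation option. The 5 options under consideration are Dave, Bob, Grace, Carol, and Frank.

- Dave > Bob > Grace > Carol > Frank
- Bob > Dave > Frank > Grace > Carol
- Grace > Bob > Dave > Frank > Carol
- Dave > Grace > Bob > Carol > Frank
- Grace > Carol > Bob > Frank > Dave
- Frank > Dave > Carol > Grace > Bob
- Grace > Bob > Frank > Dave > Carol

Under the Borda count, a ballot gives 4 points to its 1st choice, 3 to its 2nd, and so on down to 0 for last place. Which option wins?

Grace

Borda scores:
  Dave: 4 + 3 + 2 + 4 + 0 + 3 + 1 = 17
  Bob: 3 + 4 + 3 + 2 + 2 + 0 + 3 = 17
  Grace: 2 + 1 + 4 + 3 + 4 + 1 + 4 = 19
  Carol: 1 + 0 + 0 + 1 + 3 + 2 + 0 = 7
  Frank: 0 + 2 + 1 + 0 + 1 + 4 + 2 = 10
Grace has the highest total.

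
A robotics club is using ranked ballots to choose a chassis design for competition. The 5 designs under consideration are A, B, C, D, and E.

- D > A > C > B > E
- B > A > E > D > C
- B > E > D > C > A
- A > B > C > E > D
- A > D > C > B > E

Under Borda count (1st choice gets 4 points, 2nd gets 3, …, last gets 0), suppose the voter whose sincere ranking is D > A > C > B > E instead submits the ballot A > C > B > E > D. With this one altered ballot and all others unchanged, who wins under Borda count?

A

Borda totals with the altered ballot: A 15, B 14, C 8, D 6, E 7.
The winner is unchanged: still A.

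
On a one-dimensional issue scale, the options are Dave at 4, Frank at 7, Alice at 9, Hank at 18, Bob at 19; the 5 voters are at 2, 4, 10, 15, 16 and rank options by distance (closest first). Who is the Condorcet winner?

Alice

With single-peaked preferences on a line, the Condorcet winner is the candidate closest to the median voter.
The median voter (position 10) is closest to Alice at 9.
Check: Alice vs Bob — voters closer to Alice: 3 of 5.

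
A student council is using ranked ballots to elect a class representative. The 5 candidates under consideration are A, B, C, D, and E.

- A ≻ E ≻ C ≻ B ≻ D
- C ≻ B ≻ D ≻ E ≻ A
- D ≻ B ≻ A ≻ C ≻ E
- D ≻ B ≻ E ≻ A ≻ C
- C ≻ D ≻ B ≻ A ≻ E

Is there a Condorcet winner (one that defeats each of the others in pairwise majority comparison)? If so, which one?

Head-to-head results (5 voters total):
A vs B: B wins 4–1.
A vs C: A wins 3–2.
A vs D: D wins 4–1.
A vs E: A wins 3–2.
B vs C: C wins 3–2.
B vs D: D wins 3–2.
B vs E: B wins 4–1.
C vs D: C wins 3–2.
C vs E: C wins 3–2.
D vs E: D wins 4–1.
No candidate beats all others: A beats C beats B beats A, a majority cycle.

There is no Condorcet winner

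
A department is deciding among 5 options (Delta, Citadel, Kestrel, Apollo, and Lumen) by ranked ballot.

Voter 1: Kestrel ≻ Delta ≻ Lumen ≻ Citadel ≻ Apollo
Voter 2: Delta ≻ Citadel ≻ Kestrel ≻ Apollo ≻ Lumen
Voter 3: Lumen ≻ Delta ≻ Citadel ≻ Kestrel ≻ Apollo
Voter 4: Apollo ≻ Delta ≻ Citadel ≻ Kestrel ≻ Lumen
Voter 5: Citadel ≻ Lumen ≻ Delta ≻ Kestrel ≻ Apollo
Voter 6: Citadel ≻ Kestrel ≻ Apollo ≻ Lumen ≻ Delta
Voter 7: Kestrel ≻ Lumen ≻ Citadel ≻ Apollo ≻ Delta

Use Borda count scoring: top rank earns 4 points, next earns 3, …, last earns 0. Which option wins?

Citadel

Borda scores:
  Delta: 3 + 4 + 3 + 3 + 2 + 0 + 0 = 15
  Citadel: 1 + 3 + 2 + 2 + 4 + 4 + 2 = 18
  Kestrel: 4 + 2 + 1 + 1 + 1 + 3 + 4 = 16
  Apollo: 0 + 1 + 0 + 4 + 0 + 2 + 1 = 8
  Lumen: 2 + 0 + 4 + 0 + 3 + 1 + 3 = 13
Citadel has the highest total.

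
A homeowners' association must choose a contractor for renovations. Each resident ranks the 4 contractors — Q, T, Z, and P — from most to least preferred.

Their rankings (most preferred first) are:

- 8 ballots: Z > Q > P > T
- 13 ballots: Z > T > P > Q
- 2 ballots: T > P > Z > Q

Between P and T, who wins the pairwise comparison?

Ballots ranking P above T: 8.
Ballots ranking T above P: 13+2 = 15.
T wins the head-to-head, 15–8.

T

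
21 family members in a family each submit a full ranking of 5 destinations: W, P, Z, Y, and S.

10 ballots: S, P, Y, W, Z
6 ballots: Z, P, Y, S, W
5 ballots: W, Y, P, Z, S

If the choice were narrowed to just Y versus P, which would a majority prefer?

Ballots ranking Y above P: 5.
Ballots ranking P above Y: 10+6 = 16.
P wins the head-to-head, 16–5.

P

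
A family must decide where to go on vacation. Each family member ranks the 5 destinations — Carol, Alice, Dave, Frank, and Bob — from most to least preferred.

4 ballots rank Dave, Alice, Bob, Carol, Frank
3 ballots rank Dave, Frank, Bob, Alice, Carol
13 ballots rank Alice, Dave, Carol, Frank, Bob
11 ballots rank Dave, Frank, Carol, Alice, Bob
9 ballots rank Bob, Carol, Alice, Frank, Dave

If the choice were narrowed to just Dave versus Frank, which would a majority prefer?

Dave

Ballots ranking Dave above Frank: 4+3+13+11 = 31.
Ballots ranking Frank above Dave: 9.
Dave wins the head-to-head, 31–9.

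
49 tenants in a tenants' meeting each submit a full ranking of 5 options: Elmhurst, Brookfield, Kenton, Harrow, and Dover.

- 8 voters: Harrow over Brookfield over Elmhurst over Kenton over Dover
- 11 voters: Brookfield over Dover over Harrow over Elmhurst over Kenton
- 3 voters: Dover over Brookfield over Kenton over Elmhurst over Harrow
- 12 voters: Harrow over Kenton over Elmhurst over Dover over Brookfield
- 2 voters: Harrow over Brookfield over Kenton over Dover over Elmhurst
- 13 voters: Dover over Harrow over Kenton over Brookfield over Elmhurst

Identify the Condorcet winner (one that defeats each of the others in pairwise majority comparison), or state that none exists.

Head-to-head results (49 voters total):
Elmhurst vs Brookfield: Brookfield wins 37–12.
Elmhurst vs Kenton: Kenton wins 30–19.
Elmhurst vs Harrow: Harrow wins 46–3.
Elmhurst vs Dover: Dover wins 29–20.
Brookfield vs Kenton: Kenton wins 25–24.
Brookfield vs Harrow: Harrow wins 35–14.
Brookfield vs Dover: Dover wins 28–21.
Kenton vs Harrow: Harrow wins 46–3.
Kenton vs Dover: Dover wins 27–22.
Harrow vs Dover: Dover wins 27–22.
Dover beats each rival — Elmhurst (29–20), Brookfield (28–21), Kenton (27–22), Harrow (27–22) — so Dover is the Condorcet winner.

Dover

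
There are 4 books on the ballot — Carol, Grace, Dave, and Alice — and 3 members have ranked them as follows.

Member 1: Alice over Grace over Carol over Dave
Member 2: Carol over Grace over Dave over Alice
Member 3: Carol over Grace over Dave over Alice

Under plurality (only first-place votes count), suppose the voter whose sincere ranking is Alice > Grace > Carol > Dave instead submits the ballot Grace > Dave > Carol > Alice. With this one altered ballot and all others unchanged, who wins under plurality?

First-place totals with the altered ballot: Carol 2, Grace 1, Dave 0, Alice 0.
The winner is unchanged: still Carol.

Carol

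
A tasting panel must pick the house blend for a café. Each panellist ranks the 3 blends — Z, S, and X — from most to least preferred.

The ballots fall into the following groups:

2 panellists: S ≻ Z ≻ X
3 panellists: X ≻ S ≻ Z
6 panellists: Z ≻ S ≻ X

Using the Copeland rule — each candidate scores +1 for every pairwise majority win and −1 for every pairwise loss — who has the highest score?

Z

Pairwise results:
  Z vs S: Z wins 6–5.
  Z vs X: Z wins 8–3.
  S vs X: S wins 8–3.
Copeland scores (wins − losses):
  Z: 2 − 0 = 2
  S: 1 − 1 = 0
  X: 0 − 2 = -2
Z has the best Copeland score.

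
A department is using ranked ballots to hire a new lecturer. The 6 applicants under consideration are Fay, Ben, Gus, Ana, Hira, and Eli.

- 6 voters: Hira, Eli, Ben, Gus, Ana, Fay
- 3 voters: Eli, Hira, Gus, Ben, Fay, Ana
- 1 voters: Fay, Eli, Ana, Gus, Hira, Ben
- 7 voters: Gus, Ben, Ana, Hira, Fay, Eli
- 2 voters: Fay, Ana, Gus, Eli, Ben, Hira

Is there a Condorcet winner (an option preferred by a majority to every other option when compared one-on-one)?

No

Head-to-head results (19 voters total):
Fay vs Ben: Ben wins 16–3.
Fay vs Gus: Gus wins 16–3.
Fay vs Ana: Ana wins 13–6.
Fay vs Hira: Hira wins 16–3.
Fay vs Eli: Fay wins 10–9.
Ben vs Gus: Gus wins 13–6.
Ben vs Ana: Ben wins 16–3.
Ben vs Hira: Hira wins 10–9.
Ben vs Eli: Eli wins 12–7.
Gus vs Ana: Gus wins 16–3.
Gus vs Hira: Gus wins 10–9.
Gus vs Eli: Eli wins 10–9.
Ana vs Hira: Ana wins 10–9.
Ana vs Eli: Eli wins 10–9.
Hira vs Eli: Hira wins 13–6.
No candidate beats all others: Fay beats Eli beats Ben beats Fay, a majority cycle.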